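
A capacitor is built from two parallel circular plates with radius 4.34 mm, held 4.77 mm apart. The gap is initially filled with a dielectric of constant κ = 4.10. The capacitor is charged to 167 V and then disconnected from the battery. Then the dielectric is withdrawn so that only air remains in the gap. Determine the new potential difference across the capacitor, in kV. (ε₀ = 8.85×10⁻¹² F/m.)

V ≈ 0.685 kV

A = π(4.34 mm)² = 5.92×10⁻⁵ m².
Initially C₁ = κε₀A/d = 4.10 × 8.85×10⁻¹² × 5.92×10⁻⁵ / 4.77×10⁻³ = 4.50×10⁻¹³ F.
V₁ = 1.67×10² V.
Isolated ⇒ Q is held fixed. C₂ = 0.244 C₁ and V = Q/C, so V₂/V₁ = C₁/C₂ = 4.10.
V₂ = 4.10 × 1.67×10² = 6.85×10² V.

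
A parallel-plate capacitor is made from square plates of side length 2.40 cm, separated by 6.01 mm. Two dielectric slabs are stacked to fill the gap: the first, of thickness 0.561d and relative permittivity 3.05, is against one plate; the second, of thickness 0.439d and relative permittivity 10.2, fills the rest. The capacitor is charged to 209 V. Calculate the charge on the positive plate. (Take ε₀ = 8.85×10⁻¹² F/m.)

A = (2.40 cm)² = 5.76×10⁻⁴ m².
Stacked slabs ⇒ two capacitors in series, each with the full plate area.
C₁ = κ₁ε₀A/d₁ = 3.05 × 8.85×10⁻¹² × 5.76×10⁻⁴ / 3.37×10⁻³ = 4.61×10⁻¹² F.
C₂ = κ₂ε₀A/d₂ = 10.2 × 8.85×10⁻¹² × 5.76×10⁻⁴ / 2.64×10⁻³ = 1.97×10⁻¹¹ F.
C = (1/C₁ + 1/C₂)⁻¹ = 3.74×10⁻¹² F.
Q = CV = 3.74×10⁻¹² × 209 = 7.81×10⁻¹⁰ C.

0.781 nC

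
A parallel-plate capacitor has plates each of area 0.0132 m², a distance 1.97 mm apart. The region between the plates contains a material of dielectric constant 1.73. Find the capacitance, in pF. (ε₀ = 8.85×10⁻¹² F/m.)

C = κε₀A/d = 1.73 × 8.85×10⁻¹² × 1.32×10⁻² / 1.97×10⁻³ = 1.03×10⁻¹⁰ F.

C ≈ 103 pF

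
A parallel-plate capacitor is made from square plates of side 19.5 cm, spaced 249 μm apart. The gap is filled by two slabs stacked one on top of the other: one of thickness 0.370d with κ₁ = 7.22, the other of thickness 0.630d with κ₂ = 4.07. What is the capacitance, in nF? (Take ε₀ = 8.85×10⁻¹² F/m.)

6.56 nF

A = (19.5 cm)² = 3.80×10⁻² m².
Stacked slabs ⇒ two capacitors in series, each with the full plate area.
C₁ = κ₁ε₀A/d₁ = 7.22 × 8.85×10⁻¹² × 3.80×10⁻² / 9.21×10⁻⁵ = 2.64×10⁻⁸ F.
C₂ = κ₂ε₀A/d₂ = 4.07 × 8.85×10⁻¹² × 3.80×10⁻² / 1.57×10⁻⁴ = 8.73×10⁻⁹ F.
C = (1/C₁ + 1/C₂)⁻¹ = 6.56×10⁻⁹ F.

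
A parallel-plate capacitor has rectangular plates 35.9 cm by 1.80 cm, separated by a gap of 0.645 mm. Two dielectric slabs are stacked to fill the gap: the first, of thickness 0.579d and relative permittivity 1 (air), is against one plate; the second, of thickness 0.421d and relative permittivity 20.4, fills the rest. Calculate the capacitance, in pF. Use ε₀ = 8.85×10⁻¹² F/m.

C ≈ 148 pF

A = 35.9 × 1.80 cm² = 6.46×10⁻³ m².
Stacked slabs ⇒ two capacitors in series, each with the full plate area.
C₁ = κ₁ε₀A/d₁ = 1.00 × 8.85×10⁻¹² × 6.46×10⁻³ / 3.73×10⁻⁴ = 1.53×10⁻¹⁰ F.
C₂ = κ₂ε₀A/d₂ = 20.4 × 8.85×10⁻¹² × 6.46×10⁻³ / 2.72×10⁻⁴ = 4.30×10⁻⁹ F.
C = (1/C₁ + 1/C₂)⁻¹ = 1.48×10⁻¹⁰ F.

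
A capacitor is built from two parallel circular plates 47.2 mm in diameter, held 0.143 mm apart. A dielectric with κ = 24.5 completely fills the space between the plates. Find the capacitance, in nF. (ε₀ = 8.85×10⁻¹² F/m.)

C ≈ 2.65 nF

A = π(47.2/2 mm)² = 1.75×10⁻³ m².
C = κε₀A/d = 24.5 × 8.85×10⁻¹² × 1.75×10⁻³ / 1.43×10⁻⁴ = 2.65×10⁻⁹ F.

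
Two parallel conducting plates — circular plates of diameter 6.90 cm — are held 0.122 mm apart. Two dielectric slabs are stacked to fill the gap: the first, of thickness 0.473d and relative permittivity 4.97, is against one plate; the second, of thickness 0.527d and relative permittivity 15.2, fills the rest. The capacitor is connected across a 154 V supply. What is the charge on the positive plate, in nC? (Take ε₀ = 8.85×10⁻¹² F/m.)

A = π(6.90/2 cm)² = 3.74×10⁻³ m².
Stacked slabs ⇒ two capacitors in series, each with the full plate area.
C₁ = κ₁ε₀A/d₁ = 4.97 × 8.85×10⁻¹² × 3.74×10⁻³ / 5.77×10⁻⁵ = 2.85×10⁻⁹ F.
C₂ = κ₂ε₀A/d₂ = 15.2 × 8.85×10⁻¹² × 3.74×10⁻³ / 6.43×10⁻⁵ = 7.82×10⁻⁹ F.
C = (1/C₁ + 1/C₂)⁻¹ = 2.09×10⁻⁹ F.
Q = CV = 2.09×10⁻⁹ × 154 = 3.22×10⁻⁷ C.

322 nC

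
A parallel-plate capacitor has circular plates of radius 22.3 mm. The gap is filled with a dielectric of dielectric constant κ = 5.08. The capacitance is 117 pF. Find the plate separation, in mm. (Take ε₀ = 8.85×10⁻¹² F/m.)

d ≈ 0.600 mm

A = π(22.3 mm)² = 1.56×10⁻³ m².
d = κε₀A/C = 5.08 × 8.85×10⁻¹² × 1.56×10⁻³ / 1.17×10⁻¹⁰ = 6.00×10⁻⁴ m.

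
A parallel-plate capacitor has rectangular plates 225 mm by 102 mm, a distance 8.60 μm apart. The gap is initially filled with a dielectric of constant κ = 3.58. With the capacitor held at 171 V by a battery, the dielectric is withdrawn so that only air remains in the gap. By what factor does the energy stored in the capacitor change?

Battery connected ⇒ V is held fixed.
C₂ = 0.279 C₁ and U = ½CV², so U₂/U₁ = C₂/C₁ = 0.279.

U₂/U₁ ≈ 0.279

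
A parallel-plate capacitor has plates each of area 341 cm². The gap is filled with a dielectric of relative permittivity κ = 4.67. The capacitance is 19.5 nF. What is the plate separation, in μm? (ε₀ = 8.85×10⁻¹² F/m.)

A = 341 cm² = 3.41×10⁻² m².
d = κε₀A/C = 4.67 × 8.85×10⁻¹² × 3.41×10⁻² / 1.95×10⁻⁸ = 7.23×10⁻⁵ m.

d ≈ 72.3 μm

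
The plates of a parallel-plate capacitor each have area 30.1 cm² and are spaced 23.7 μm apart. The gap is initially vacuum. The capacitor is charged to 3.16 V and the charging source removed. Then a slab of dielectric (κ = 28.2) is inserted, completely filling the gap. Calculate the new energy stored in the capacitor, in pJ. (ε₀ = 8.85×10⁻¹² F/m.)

A = 30.1 cm² = 3.01×10⁻³ m².
Initially C₁ = ε₀A/d = 8.85×10⁻¹² × 3.01×10⁻³ / 2.37×10⁻⁵ = 1.12×10⁻⁹ F.
U₁ = 5.61×10⁻⁹ J.
Isolated ⇒ Q is held fixed. C₂ = 28.2 C₁ and U = Q²/(2C), so U₂/U₁ = C₁/C₂ = 0.0355.
U₂ = 0.0355 × 5.61×10⁻⁹ = 1.99×10⁻¹⁰ J.

199 pJ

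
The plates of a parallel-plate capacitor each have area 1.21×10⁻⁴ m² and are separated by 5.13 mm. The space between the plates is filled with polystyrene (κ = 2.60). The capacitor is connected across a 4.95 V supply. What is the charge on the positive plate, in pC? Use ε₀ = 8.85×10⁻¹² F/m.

2.69 pC

C = κε₀A/d = 2.60 × 8.85×10⁻¹² × 1.21×10⁻⁴ / 5.13×10⁻³ = 5.43×10⁻¹³ F.
Q = CV = 5.43×10⁻¹³ × 4.95 = 2.69×10⁻¹² C.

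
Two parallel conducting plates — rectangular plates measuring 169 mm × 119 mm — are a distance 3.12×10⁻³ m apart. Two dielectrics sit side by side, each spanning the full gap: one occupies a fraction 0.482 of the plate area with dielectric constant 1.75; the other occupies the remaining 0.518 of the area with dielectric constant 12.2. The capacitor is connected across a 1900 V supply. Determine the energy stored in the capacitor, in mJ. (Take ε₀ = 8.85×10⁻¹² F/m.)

U ≈ 0.738 mJ

A = 169 × 119 mm² = 2.01×10⁻² m².
Side-by-side slabs ⇒ two capacitors in parallel, each spanning the full gap.
C₁ = κ₁ε₀A₁/d = 1.75 × 8.85×10⁻¹² × 9.69×10⁻³ / 3.12×10⁻³ = 4.81×10⁻¹¹ F.
C₂ = κ₂ε₀A₂/d = 12.2 × 8.85×10⁻¹² × 1.04×10⁻² / 3.12×10⁻³ = 3.61×10⁻¹⁰ F.
C = C₁ + C₂ = 4.09×10⁻¹⁰ F.
U = ½CV² = ½ × 4.09×10⁻¹⁰ × (1900)² = 7.38×10⁻⁴ J.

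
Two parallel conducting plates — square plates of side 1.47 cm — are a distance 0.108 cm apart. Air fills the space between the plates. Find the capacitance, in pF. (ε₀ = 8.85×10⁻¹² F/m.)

A = (1.47 cm)² = 2.16×10⁻⁴ m².
C = ε₀A/d = 8.85×10⁻¹² × 2.16×10⁻⁴ / 1.08×10⁻³ = 1.77×10⁻¹² F.

C ≈ 1.77 pF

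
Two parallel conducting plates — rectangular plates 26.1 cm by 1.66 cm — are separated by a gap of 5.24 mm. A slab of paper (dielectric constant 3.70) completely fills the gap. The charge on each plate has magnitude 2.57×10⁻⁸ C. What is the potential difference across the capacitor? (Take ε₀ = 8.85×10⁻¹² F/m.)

V ≈ 0.949 kV

A = 26.1 × 1.66 cm² = 4.33×10⁻³ m².
C = κε₀A/d = 3.70 × 8.85×10⁻¹² × 4.33×10⁻³ / 5.24×10⁻³ = 2.71×10⁻¹¹ F.
V = Q/C = 2.57×10⁻⁸ / 2.71×10⁻¹¹ = 9.49×10² V.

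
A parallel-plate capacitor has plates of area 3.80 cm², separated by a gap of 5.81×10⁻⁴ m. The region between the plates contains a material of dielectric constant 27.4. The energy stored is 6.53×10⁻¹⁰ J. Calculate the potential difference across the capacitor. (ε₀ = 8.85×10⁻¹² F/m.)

V ≈ 2.87 V

A = 3.80 cm² = 3.80×10⁻⁴ m².
C = κε₀A/d = 27.4 × 8.85×10⁻¹² × 3.80×10⁻⁴ / 5.81×10⁻⁴ = 1.59×10⁻¹⁰ F.
V = √(2U/C) = √(2 × 6.53×10⁻¹⁰ / 1.59×10⁻¹⁰) = 2.87 V.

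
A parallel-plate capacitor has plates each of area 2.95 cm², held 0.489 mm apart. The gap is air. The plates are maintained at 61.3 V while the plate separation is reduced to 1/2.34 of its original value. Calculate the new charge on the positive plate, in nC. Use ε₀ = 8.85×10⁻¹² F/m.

A = 2.95 cm² = 2.95×10⁻⁴ m².
Initially C₁ = ε₀A/d = 8.85×10⁻¹² × 2.95×10⁻⁴ / 4.89×10⁻⁴ = 5.34×10⁻¹² F.
Q₁ = 3.27×10⁻¹⁰ C.
Battery connected ⇒ V is held fixed. C₂ = 2.34 C₁ and Q = CV, so Q₂/Q₁ = C₂/C₁ = 2.34.
Q₂ = 2.34 × 3.27×10⁻¹⁰ = 7.66×10⁻¹⁰ C.

0.766 nC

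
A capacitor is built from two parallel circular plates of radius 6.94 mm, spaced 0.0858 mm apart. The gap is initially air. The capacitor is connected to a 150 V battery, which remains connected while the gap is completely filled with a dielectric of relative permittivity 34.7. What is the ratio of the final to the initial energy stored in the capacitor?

34.7

Battery connected ⇒ V is held fixed.
C₂ = 34.7 C₁ and U = ½CV², so U₂/U₁ = C₂/C₁ = 34.7.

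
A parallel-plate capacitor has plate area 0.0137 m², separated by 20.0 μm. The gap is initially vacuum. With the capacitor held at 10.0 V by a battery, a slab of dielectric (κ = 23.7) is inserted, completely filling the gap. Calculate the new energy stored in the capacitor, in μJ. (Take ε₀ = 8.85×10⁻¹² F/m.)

U ≈ 7.18 μJ

Initially C₁ = ε₀A/d = 8.85×10⁻¹² × 1.37×10⁻² / 2.00×10⁻⁵ = 6.06×10⁻⁹ F.
U₁ = 3.03×10⁻⁷ J.
Battery connected ⇒ V is held fixed. C₂ = 23.7 C₁ and U = ½CV², so U₂/U₁ = C₂/C₁ = 23.7.
U₂ = 23.7 × 3.03×10⁻⁷ = 7.18×10⁻⁶ J.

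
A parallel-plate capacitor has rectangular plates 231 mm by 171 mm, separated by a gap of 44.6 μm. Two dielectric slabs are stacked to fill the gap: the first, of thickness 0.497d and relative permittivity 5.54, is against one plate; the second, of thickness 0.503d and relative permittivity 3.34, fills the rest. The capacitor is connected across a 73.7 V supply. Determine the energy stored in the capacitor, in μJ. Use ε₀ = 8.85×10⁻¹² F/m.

U ≈ 88.6 μJ

A = 231 × 171 mm² = 3.95×10⁻² m².
Stacked slabs ⇒ two capacitors in series, each with the full plate area.
C₁ = κ₁ε₀A/d₁ = 5.54 × 8.85×10⁻¹² × 3.95×10⁻² / 2.22×10⁻⁵ = 8.74×10⁻⁸ F.
C₂ = κ₂ε₀A/d₂ = 3.34 × 8.85×10⁻¹² × 3.95×10⁻² / 2.24×10⁻⁵ = 5.20×10⁻⁸ F.
C = (1/C₁ + 1/C₂)⁻¹ = 3.26×10⁻⁸ F.
U = ½CV² = ½ × 3.26×10⁻⁸ × (73.7)² = 8.86×10⁻⁵ J.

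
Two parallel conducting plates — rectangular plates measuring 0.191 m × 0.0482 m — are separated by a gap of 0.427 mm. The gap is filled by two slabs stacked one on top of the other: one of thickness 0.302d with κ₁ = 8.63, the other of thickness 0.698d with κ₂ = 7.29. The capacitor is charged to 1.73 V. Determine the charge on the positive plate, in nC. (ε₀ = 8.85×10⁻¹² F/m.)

2.52 nC

A = 0.191 × 0.0482 m² = 9.21×10⁻³ m².
Stacked slabs ⇒ two capacitors in series, each with the full plate area.
C₁ = κ₁ε₀A/d₁ = 8.63 × 8.85×10⁻¹² × 9.21×10⁻³ / 1.29×10⁻⁴ = 5.45×10⁻⁹ F.
C₂ = κ₂ε₀A/d₂ = 7.29 × 8.85×10⁻¹² × 9.21×10⁻³ / 2.98×10⁻⁴ = 1.99×10⁻⁹ F.
C = (1/C₁ + 1/C₂)⁻¹ = 1.46×10⁻⁹ F.
Q = CV = 1.46×10⁻⁹ × 1.73 = 2.52×10⁻⁹ C.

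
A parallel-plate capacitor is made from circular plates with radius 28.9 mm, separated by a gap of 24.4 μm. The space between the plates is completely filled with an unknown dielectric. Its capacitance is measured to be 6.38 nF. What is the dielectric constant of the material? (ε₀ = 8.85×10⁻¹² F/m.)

A = π(28.9 mm)² = 2.62×10⁻³ m².
κ = Cd/(ε₀A) = 6.38×10⁻⁹ × 2.44×10⁻⁵ / (8.85×10⁻¹² × 2.62×10⁻³) = 6.70.

κ ≈ 6.70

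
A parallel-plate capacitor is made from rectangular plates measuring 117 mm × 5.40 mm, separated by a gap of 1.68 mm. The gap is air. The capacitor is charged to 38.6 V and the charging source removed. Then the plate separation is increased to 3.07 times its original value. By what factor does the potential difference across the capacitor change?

Isolated ⇒ Q is held fixed.
C₂ = 0.326 C₁ and V = Q/C, so V₂/V₁ = C₁/C₂ = 3.07.

3.07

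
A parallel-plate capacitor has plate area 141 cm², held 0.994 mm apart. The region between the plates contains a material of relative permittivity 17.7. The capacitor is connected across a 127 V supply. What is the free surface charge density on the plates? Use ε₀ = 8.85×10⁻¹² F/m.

σ ≈ 2.00 nC/cm²

A = 141 cm² = 1.41×10⁻² m².
C = κε₀A/d = 17.7 × 8.85×10⁻¹² × 1.41×10⁻² / 9.94×10⁻⁴ = 2.22×10⁻⁹ F.
σ = Q/A = CV/A = 2.22×10⁻⁹ × 127 / 1.41×10⁻² = 2.00×10⁻⁵ C/m².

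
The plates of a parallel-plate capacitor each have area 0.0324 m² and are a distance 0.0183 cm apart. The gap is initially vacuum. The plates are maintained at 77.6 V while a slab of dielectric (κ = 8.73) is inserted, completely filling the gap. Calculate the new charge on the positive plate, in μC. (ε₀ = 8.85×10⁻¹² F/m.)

Q ≈ 1.06 μC

Initially C₁ = ε₀A/d = 8.85×10⁻¹² × 3.24×10⁻² / 1.83×10⁻⁴ = 1.57×10⁻⁹ F.
Q₁ = 1.22×10⁻⁷ C.
Battery connected ⇒ V is held fixed. C₂ = 8.73 C₁ and Q = CV, so Q₂/Q₁ = C₂/C₁ = 8.73.
Q₂ = 8.73 × 1.22×10⁻⁷ = 1.06×10⁻⁶ C.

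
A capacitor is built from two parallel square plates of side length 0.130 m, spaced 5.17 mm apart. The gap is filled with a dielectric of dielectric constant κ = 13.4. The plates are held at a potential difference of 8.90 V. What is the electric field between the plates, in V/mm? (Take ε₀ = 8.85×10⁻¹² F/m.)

E = V/d = 8.90 / 5.17×10⁻³ = 1.72×10³ V/m.

E ≈ 1.72 V/mm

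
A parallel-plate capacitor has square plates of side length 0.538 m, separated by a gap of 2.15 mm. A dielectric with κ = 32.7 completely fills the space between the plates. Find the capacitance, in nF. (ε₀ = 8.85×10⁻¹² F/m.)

A = (0.538 m)² = 0.289 m².
C = κε₀A/d = 32.7 × 8.85×10⁻¹² × 0.289 / 2.15×10⁻³ = 3.90×10⁻⁸ F.

39.0 nF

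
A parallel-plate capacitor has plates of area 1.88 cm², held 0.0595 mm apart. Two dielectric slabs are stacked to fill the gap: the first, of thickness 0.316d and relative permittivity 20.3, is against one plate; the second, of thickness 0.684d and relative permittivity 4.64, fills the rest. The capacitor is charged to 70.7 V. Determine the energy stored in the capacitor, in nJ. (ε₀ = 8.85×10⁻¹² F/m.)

429 nJ

A = 1.88 cm² = 1.88×10⁻⁴ m².
Stacked slabs ⇒ two capacitors in series, each with the full plate area.
C₁ = κ₁ε₀A/d₁ = 20.3 × 8.85×10⁻¹² × 1.88×10⁻⁴ / 1.88×10⁻⁵ = 1.80×10⁻⁹ F.
C₂ = κ₂ε₀A/d₂ = 4.64 × 8.85×10⁻¹² × 1.88×10⁻⁴ / 4.07×10⁻⁵ = 1.90×10⁻¹⁰ F.
C = (1/C₁ + 1/C₂)⁻¹ = 1.72×10⁻¹⁰ F.
U = ½CV² = ½ × 1.72×10⁻¹⁰ × (70.7)² = 4.29×10⁻⁷ J.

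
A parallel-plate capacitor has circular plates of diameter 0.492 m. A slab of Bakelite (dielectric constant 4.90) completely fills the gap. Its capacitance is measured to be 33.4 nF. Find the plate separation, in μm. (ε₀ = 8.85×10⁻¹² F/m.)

A = π(0.492/2 m)² = 0.190 m².
d = κε₀A/C = 4.90 × 8.85×10⁻¹² × 0.190 / 3.34×10⁻⁸ = 2.47×10⁻⁴ m.

247 μm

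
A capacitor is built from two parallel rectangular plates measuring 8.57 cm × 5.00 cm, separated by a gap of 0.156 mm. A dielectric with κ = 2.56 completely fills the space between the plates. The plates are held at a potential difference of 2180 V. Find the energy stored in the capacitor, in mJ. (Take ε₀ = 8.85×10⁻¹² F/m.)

U ≈ 1.48 mJ

A = 8.57 × 5.00 cm² = 4.29×10⁻³ m².
C = κε₀A/d = 2.56 × 8.85×10⁻¹² × 4.29×10⁻³ / 1.56×10⁻⁴ = 6.22×10⁻¹⁰ F.
U = ½CV² = ½ × 6.22×10⁻¹⁰ × (2180)² = 1.48×10⁻³ J.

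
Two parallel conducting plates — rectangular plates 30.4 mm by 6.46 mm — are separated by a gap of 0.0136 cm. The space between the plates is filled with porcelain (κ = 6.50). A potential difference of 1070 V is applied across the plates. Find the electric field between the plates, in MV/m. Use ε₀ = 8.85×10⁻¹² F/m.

E = V/d = 1070 / 1.36×10⁻⁴ = 7.87×10⁶ V/m.

E ≈ 7.87 MV/m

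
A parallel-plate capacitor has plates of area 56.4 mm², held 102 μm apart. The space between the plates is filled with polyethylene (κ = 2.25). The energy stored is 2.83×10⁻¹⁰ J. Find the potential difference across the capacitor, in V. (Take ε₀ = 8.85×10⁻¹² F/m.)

7.17 V

A = 56.4 mm² = 5.64×10⁻⁵ m².
C = κε₀A/d = 2.25 × 8.85×10⁻¹² × 5.64×10⁻⁵ / 1.02×10⁻⁴ = 1.10×10⁻¹¹ F.
V = √(2U/C) = √(2 × 2.83×10⁻¹⁰ / 1.10×10⁻¹¹) = 7.17 V.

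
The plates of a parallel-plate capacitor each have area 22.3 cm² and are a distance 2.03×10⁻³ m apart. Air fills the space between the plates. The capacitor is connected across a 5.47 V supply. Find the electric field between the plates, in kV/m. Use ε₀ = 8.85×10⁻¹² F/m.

E = V/d = 5.47 / 2.03×10⁻³ = 2.69×10³ V/m.

2.69 kV/m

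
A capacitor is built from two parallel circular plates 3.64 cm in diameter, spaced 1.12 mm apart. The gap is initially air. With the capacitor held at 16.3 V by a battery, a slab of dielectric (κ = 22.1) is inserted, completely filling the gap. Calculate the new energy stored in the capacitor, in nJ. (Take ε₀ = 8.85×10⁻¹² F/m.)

A = π(3.64/2 cm)² = 1.04×10⁻³ m².
Initially C₁ = ε₀A/d = 8.85×10⁻¹² × 1.04×10⁻³ / 1.12×10⁻³ = 8.22×10⁻¹² F.
U₁ = 1.09×10⁻⁹ J.
Battery connected ⇒ V is held fixed. C₂ = 22.1 C₁ and U = ½CV², so U₂/U₁ = C₂/C₁ = 22.1.
U₂ = 22.1 × 1.09×10⁻⁹ = 2.41×10⁻⁸ J.

24.1 nJ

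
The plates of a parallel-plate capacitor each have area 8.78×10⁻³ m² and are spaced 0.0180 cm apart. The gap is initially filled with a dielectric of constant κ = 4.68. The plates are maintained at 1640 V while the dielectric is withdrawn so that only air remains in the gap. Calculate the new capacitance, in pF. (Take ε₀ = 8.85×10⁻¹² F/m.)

Initially C₁ = κε₀A/d = 4.68 × 8.85×10⁻¹² × 8.78×10⁻³ / 1.80×10⁻⁴ = 2.02×10⁻⁹ F.
C = κε₀A/d scales with κ, so C₂/C₁ = 1/κ = 1/4.68 = 0.214.
C₂ = 0.214 × 2.02×10⁻⁹ = 4.32×10⁻¹⁰ F.

432 pF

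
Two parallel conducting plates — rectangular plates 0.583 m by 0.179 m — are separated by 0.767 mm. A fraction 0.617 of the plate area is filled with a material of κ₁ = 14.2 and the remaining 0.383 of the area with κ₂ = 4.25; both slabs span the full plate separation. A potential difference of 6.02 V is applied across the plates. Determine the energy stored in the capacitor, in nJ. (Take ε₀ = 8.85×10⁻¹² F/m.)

A = 0.583 × 0.179 m² = 0.104 m².
Side-by-side slabs ⇒ two capacitors in parallel, each spanning the full gap.
C₁ = κ₁ε₀A₁/d = 14.2 × 8.85×10⁻¹² × 6.44×10⁻² / 7.67×10⁻⁴ = 1.05×10⁻⁸ F.
C₂ = κ₂ε₀A₂/d = 4.25 × 8.85×10⁻¹² × 4.00×10⁻² / 7.67×10⁻⁴ = 1.96×10⁻⁹ F.
C = C₁ + C₂ = 1.25×10⁻⁸ F.
U = ½CV² = ½ × 1.25×10⁻⁸ × (6.02)² = 2.27×10⁻⁷ J.

U ≈ 227 nJ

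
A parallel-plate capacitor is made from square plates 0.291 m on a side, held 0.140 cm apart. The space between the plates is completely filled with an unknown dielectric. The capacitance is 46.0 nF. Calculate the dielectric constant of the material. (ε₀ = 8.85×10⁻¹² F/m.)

A = (0.291 m)² = 8.47×10⁻² m².
κ = Cd/(ε₀A) = 4.60×10⁻⁸ × 1.40×10⁻³ / (8.85×10⁻¹² × 8.47×10⁻²) = 85.9.

κ ≈ 85.9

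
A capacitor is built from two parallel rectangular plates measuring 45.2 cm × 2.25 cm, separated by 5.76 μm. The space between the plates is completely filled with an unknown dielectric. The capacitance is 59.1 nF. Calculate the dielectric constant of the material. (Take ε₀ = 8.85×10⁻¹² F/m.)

3.78

A = 45.2 × 2.25 cm² = 1.02×10⁻² m².
κ = Cd/(ε₀A) = 5.91×10⁻⁸ × 5.76×10⁻⁶ / (8.85×10⁻¹² × 1.02×10⁻²) = 3.78.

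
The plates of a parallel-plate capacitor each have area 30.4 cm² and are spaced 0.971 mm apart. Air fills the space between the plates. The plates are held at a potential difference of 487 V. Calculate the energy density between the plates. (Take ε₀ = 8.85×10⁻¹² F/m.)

u ≈ 1.11 J/m³

E = V/d = 487 / 9.71×10⁻⁴ = 5.02×10⁵ V/m.
u = ½ε₀E² = ½ × 8.85×10⁻¹² × (5.02×10⁵)² = 1.11 J/m³.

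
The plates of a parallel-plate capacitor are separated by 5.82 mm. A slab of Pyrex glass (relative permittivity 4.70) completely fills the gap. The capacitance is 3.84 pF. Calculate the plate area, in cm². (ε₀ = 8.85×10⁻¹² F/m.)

5.37 cm²

A = Cd/(κε₀) = 3.84×10⁻¹² × 5.82×10⁻³ / (4.70 × 8.85×10⁻¹²) = 5.37×10⁻⁴ m².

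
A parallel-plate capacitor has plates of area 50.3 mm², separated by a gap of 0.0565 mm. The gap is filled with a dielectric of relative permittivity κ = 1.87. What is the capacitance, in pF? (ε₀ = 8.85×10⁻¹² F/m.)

A = 50.3 mm² = 5.03×10⁻⁵ m².
C = κε₀A/d = 1.87 × 8.85×10⁻¹² × 5.03×10⁻⁵ / 5.65×10⁻⁵ = 1.47×10⁻¹¹ F.

14.7 pF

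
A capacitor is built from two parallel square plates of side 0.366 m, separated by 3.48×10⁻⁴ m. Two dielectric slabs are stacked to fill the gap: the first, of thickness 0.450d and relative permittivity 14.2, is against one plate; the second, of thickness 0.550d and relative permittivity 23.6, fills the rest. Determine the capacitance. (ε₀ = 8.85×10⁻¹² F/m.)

61.9 nF

A = (0.366 m)² = 0.134 m².
Stacked slabs ⇒ two capacitors in series, each with the full plate area.
C₁ = κ₁ε₀A/d₁ = 14.2 × 8.85×10⁻¹² × 0.134 / 1.57×10⁻⁴ = 1.07×10⁻⁷ F.
C₂ = κ₂ε₀A/d₂ = 23.6 × 8.85×10⁻¹² × 0.134 / 1.91×10⁻⁴ = 1.46×10⁻⁷ F.
C = (1/C₁ + 1/C₂)⁻¹ = 6.19×10⁻⁸ F.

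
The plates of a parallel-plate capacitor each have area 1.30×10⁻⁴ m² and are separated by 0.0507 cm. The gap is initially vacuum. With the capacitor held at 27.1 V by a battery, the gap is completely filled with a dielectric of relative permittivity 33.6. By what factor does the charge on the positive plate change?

Q₂/Q₁ ≈ 33.6

Battery connected ⇒ V is held fixed.
C₂ = 33.6 C₁ and Q = CV, so Q₂/Q₁ = C₂/C₁ = 33.6.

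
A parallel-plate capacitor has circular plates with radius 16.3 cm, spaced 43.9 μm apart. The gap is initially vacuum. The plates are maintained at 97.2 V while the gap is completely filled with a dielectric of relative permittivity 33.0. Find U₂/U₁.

33.0

Battery connected ⇒ V is held fixed.
C₂ = 33.0 C₁ and U = ½CV², so U₂/U₁ = C₂/C₁ = 33.0.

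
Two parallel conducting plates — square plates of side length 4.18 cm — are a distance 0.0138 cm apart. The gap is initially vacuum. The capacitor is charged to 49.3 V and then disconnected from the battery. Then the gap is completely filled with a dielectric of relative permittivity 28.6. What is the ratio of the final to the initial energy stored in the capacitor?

Isolated ⇒ Q is held fixed.
C₂ = 28.6 C₁ and U = Q²/(2C), so U₂/U₁ = C₁/C₂ = 0.0350.

U₂/U₁ ≈ 0.0350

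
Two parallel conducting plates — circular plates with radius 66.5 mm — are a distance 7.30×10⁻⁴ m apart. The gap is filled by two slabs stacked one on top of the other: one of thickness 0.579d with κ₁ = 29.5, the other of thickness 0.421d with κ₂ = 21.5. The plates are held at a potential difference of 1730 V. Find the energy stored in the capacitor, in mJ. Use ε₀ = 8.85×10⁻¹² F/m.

U ≈ 6.43 mJ

A = π(66.5 mm)² = 1.39×10⁻² m².
Stacked slabs ⇒ two capacitors in series, each with the full plate area.
C₁ = κ₁ε₀A/d₁ = 29.5 × 8.85×10⁻¹² × 1.39×10⁻² / 4.23×10⁻⁴ = 8.58×10⁻⁹ F.
C₂ = κ₂ε₀A/d₂ = 21.5 × 8.85×10⁻¹² × 1.39×10⁻² / 3.07×10⁻⁴ = 8.60×10⁻⁹ F.
C = (1/C₁ + 1/C₂)⁻¹ = 4.30×10⁻⁹ F.
U = ½CV² = ½ × 4.30×10⁻⁹ × (1730)² = 6.43×10⁻³ J.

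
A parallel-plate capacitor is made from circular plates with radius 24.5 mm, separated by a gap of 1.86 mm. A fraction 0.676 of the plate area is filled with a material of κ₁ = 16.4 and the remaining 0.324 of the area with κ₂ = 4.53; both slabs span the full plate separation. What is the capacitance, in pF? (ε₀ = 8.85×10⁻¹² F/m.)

A = π(24.5 mm)² = 1.89×10⁻³ m².
Side-by-side slabs ⇒ two capacitors in parallel, each spanning the full gap.
C₁ = κ₁ε₀A₁/d = 16.4 × 8.85×10⁻¹² × 1.27×10⁻³ / 1.86×10⁻³ = 9.95×10⁻¹¹ F.
C₂ = κ₂ε₀A₂/d = 4.53 × 8.85×10⁻¹² × 6.11×10⁻⁴ / 1.86×10⁻³ = 1.32×10⁻¹¹ F.
C = C₁ + C₂ = 1.13×10⁻¹⁰ F.

C ≈ 113 pF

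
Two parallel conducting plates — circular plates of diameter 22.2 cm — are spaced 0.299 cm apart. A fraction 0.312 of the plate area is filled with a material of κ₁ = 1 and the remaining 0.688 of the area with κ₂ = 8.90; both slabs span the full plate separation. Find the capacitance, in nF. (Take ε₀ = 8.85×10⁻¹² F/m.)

A = π(22.2/2 cm)² = 3.87×10⁻² m².
Side-by-side slabs ⇒ two capacitors in parallel, each spanning the full gap.
C₁ = κ₁ε₀A₁/d = 1.00 × 8.85×10⁻¹² × 1.21×10⁻² / 2.99×10⁻³ = 3.57×10⁻¹¹ F.
C₂ = κ₂ε₀A₂/d = 8.90 × 8.85×10⁻¹² × 2.66×10⁻² / 2.99×10⁻³ = 7.02×10⁻¹⁰ F.
C = C₁ + C₂ = 7.37×10⁻¹⁰ F.

C ≈ 0.737 nF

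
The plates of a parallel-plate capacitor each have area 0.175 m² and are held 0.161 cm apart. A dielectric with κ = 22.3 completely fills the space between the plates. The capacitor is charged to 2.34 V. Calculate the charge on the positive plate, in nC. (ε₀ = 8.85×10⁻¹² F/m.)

Q ≈ 50.2 nC

C = κε₀A/d = 22.3 × 8.85×10⁻¹² × 0.175 / 1.61×10⁻³ = 2.15×10⁻⁸ F.
Q = CV = 2.15×10⁻⁸ × 2.34 = 5.02×10⁻⁸ C.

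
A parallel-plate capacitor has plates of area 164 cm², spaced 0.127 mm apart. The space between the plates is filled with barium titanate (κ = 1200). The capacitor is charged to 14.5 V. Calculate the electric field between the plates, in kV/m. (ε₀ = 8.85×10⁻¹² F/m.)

114 kV/m

E = V/d = 14.5 / 1.27×10⁻⁴ = 1.14×10⁵ V/m.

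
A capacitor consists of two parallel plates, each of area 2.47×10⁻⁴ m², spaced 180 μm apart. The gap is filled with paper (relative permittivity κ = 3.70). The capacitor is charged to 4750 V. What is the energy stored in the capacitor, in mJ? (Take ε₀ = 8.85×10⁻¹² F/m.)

C = κε₀A/d = 3.70 × 8.85×10⁻¹² × 2.47×10⁻⁴ / 1.80×10⁻⁴ = 4.49×10⁻¹¹ F.
U = ½CV² = ½ × 4.49×10⁻¹¹ × (4750)² = 5.07×10⁻⁴ J.

0.507 mJ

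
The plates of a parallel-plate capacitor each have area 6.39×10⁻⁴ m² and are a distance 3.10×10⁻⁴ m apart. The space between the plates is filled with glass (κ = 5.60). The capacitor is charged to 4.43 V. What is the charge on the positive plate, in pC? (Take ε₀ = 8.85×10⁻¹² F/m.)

C = κε₀A/d = 5.60 × 8.85×10⁻¹² × 6.39×10⁻⁴ / 3.10×10⁻⁴ = 1.02×10⁻¹⁰ F.
Q = CV = 1.02×10⁻¹⁰ × 4.43 = 4.53×10⁻¹⁰ C.

453 pC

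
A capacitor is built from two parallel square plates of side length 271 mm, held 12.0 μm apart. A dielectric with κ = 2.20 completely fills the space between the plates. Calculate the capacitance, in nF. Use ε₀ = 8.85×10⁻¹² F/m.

A = (271 mm)² = 7.34×10⁻² m².
C = κε₀A/d = 2.20 × 8.85×10⁻¹² × 7.34×10⁻² / 1.20×10⁻⁵ = 1.19×10⁻⁷ F.

C ≈ 119 nF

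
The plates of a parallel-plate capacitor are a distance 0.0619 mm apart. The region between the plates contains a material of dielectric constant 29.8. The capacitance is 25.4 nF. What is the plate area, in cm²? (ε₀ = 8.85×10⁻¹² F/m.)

59.6 cm²

A = Cd/(κε₀) = 2.54×10⁻⁸ × 6.19×10⁻⁵ / (29.8 × 8.85×10⁻¹²) = 5.96×10⁻³ m².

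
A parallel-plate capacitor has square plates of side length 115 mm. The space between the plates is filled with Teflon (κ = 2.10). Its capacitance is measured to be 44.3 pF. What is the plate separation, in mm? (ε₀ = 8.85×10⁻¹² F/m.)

d ≈ 5.55 mm

A = (115 mm)² = 1.32×10⁻² m².
d = κε₀A/C = 2.10 × 8.85×10⁻¹² × 1.32×10⁻² / 4.43×10⁻¹¹ = 5.55×10⁻³ m.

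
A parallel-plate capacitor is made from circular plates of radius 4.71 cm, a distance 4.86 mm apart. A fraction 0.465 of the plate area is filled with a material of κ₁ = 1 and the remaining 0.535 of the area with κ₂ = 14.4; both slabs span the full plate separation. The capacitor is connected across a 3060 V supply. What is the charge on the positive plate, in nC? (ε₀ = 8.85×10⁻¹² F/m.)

317 nC

A = π(4.71 cm)² = 6.97×10⁻³ m².
Side-by-side slabs ⇒ two capacitors in parallel, each spanning the full gap.
C₁ = κ₁ε₀A₁/d = 1.00 × 8.85×10⁻¹² × 3.24×10⁻³ / 4.86×10⁻³ = 5.90×10⁻¹² F.
C₂ = κ₂ε₀A₂/d = 14.4 × 8.85×10⁻¹² × 3.73×10⁻³ / 4.86×10⁻³ = 9.78×10⁻¹¹ F.
C = C₁ + C₂ = 1.04×10⁻¹⁰ F.
Q = CV = 1.04×10⁻¹⁰ × 3060 = 3.17×10⁻⁷ C.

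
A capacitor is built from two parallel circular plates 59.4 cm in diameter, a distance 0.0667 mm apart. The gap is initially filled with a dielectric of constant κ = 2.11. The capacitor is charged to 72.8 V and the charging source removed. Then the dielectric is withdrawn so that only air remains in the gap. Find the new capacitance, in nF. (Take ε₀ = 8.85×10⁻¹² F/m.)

C ≈ 36.8 nF

A = π(59.4/2 cm)² = 0.277 m².
Initially C₁ = κε₀A/d = 2.11 × 8.85×10⁻¹² × 0.277 / 6.67×10⁻⁵ = 7.76×10⁻⁸ F.
C = κε₀A/d scales with κ, so C₂/C₁ = 1/κ = 1/2.11 = 0.474.
C₂ = 0.474 × 7.76×10⁻⁸ = 3.68×10⁻⁸ F.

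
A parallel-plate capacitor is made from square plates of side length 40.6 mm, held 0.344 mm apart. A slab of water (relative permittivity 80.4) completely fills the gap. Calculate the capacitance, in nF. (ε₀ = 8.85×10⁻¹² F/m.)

A = (40.6 mm)² = 1.65×10⁻³ m².
C = κε₀A/d = 80.4 × 8.85×10⁻¹² × 1.65×10⁻³ / 3.44×10⁻⁴ = 3.41×10⁻⁹ F.

3.41 nF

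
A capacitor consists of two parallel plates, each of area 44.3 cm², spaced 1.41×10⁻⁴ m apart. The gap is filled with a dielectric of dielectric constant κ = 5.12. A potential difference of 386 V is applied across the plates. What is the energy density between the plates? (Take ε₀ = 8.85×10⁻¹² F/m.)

E = V/d = 386 / 1.41×10⁻⁴ = 2.74×10⁶ V/m.
u = ½κε₀E² = ½ × 5.12 × 8.85×10⁻¹² × (2.74×10⁶)² = 1.70×10² J/m³.

170 J/m³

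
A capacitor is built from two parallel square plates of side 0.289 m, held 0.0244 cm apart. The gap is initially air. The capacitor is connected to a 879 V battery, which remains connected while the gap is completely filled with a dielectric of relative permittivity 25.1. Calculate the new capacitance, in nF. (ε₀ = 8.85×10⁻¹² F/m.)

C ≈ 76.0 nF

A = (0.289 m)² = 8.35×10⁻² m².
Initially C₁ = ε₀A/d = 8.85×10⁻¹² × 8.35×10⁻² / 2.44×10⁻⁴ = 3.03×10⁻⁹ F.
C = κε₀A/d scales with κ, so C₂/C₁ = κ = 25.1.
C₂ = 25.1 × 3.03×10⁻⁹ = 7.60×10⁻⁸ F.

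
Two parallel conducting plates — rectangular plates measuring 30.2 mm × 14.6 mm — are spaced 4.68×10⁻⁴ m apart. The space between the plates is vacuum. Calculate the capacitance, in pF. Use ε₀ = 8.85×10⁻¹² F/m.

C ≈ 8.34 pF

A = 30.2 × 14.6 mm² = 4.41×10⁻⁴ m².
C = ε₀A/d = 8.85×10⁻¹² × 4.41×10⁻⁴ / 4.68×10⁻⁴ = 8.34×10⁻¹² F.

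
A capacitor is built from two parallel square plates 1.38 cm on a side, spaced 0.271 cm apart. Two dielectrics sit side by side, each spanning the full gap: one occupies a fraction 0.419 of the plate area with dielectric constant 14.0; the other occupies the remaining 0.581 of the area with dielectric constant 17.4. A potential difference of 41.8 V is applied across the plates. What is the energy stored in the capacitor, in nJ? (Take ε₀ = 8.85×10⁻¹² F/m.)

A = (1.38 cm)² = 1.90×10⁻⁴ m².
Side-by-side slabs ⇒ two capacitors in parallel, each spanning the full gap.
C₁ = κ₁ε₀A₁/d = 14.0 × 8.85×10⁻¹² × 7.98×10⁻⁵ / 2.71×10⁻³ = 3.65×10⁻¹² F.
C₂ = κ₂ε₀A₂/d = 17.4 × 8.85×10⁻¹² × 1.11×10⁻⁴ / 2.71×10⁻³ = 6.29×10⁻¹² F.
C = C₁ + C₂ = 9.94×10⁻¹² F.
U = ½CV² = ½ × 9.94×10⁻¹² × (41.8)² = 8.68×10⁻⁹ J.

U ≈ 8.68 nJ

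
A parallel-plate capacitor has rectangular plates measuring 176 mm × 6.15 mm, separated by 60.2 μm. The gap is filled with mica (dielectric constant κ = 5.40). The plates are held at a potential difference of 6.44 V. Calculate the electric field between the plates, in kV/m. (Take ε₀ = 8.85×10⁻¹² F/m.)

E ≈ 107 kV/m

E = V/d = 6.44 / 6.02×10⁻⁵ = 1.07×10⁵ V/m.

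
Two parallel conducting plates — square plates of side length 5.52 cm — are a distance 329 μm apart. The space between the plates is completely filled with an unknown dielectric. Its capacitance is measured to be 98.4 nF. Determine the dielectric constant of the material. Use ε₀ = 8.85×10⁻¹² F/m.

A = (5.52 cm)² = 3.05×10⁻³ m².
κ = Cd/(ε₀A) = 9.84×10⁻⁸ × 3.29×10⁻⁴ / (8.85×10⁻¹² × 3.05×10⁻³) = 1201.

1201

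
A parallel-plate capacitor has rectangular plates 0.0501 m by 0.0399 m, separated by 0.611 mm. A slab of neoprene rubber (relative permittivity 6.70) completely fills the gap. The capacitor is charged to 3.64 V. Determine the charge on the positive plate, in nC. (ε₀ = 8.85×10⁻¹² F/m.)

A = 0.0501 × 0.0399 m² = 2.00×10⁻³ m².
C = κε₀A/d = 6.70 × 8.85×10⁻¹² × 2.00×10⁻³ / 6.11×10⁻⁴ = 1.94×10⁻¹⁰ F.
Q = CV = 1.94×10⁻¹⁰ × 3.64 = 7.06×10⁻¹⁰ C.

Q ≈ 0.706 nC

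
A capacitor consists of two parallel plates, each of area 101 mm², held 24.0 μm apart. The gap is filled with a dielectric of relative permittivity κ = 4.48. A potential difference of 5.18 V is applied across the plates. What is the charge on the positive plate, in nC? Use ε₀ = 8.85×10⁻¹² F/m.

0.864 nC

A = 101 mm² = 1.01×10⁻⁴ m².
C = κε₀A/d = 4.48 × 8.85×10⁻¹² × 1.01×10⁻⁴ / 2.40×10⁻⁵ = 1.67×10⁻¹⁰ F.
Q = CV = 1.67×10⁻¹⁰ × 5.18 = 8.64×10⁻¹⁰ C.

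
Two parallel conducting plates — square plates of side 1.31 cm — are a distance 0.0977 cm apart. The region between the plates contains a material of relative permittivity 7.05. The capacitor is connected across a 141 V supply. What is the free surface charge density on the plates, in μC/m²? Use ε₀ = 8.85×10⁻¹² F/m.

A = (1.31 cm)² = 1.72×10⁻⁴ m².
C = κε₀A/d = 7.05 × 8.85×10⁻¹² × 1.72×10⁻⁴ / 9.77×10⁻⁴ = 1.10×10⁻¹¹ F.
σ = Q/A = CV/A = 1.10×10⁻¹¹ × 141 / 1.72×10⁻⁴ = 9.00×10⁻⁶ C/m².

9.00 μC/m²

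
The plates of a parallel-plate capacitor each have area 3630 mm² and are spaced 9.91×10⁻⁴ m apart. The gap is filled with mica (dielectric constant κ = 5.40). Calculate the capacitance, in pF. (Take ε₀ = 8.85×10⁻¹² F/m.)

C ≈ 175 pF

A = 3630 mm² = 3.63×10⁻³ m².
C = κε₀A/d = 5.40 × 8.85×10⁻¹² × 3.63×10⁻³ / 9.91×10⁻⁴ = 1.75×10⁻¹⁰ F.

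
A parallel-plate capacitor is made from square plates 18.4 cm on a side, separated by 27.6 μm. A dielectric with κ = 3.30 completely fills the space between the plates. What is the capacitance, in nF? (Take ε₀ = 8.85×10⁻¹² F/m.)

A = (18.4 cm)² = 3.39×10⁻² m².
C = κε₀A/d = 3.30 × 8.85×10⁻¹² × 3.39×10⁻² / 2.76×10⁻⁵ = 3.58×10⁻⁸ F.

C ≈ 35.8 nF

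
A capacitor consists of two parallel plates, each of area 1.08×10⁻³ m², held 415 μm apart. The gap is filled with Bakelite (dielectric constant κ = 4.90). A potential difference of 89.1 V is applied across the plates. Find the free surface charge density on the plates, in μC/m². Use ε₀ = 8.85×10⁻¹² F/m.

9.31 μC/m²

C = κε₀A/d = 4.90 × 8.85×10⁻¹² × 1.08×10⁻³ / 4.15×10⁻⁴ = 1.13×10⁻¹⁰ F.
σ = Q/A = CV/A = 1.13×10⁻¹⁰ × 89.1 / 1.08×10⁻³ = 9.31×10⁻⁶ C/m².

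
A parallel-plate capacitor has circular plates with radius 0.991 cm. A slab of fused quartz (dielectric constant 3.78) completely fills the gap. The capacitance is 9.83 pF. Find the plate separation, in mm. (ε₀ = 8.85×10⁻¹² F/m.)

A = π(0.991 cm)² = 3.09×10⁻⁴ m².
d = κε₀A/C = 3.78 × 8.85×10⁻¹² × 3.09×10⁻⁴ / 9.83×10⁻¹² = 1.05×10⁻³ m.

d ≈ 1.05 mm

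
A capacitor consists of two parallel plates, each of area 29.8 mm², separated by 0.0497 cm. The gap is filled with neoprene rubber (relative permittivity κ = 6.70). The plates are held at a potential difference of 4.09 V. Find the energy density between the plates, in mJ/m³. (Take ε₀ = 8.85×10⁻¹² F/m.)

E = V/d = 4.09 / 4.97×10⁻⁴ = 8.23×10³ V/m.
u = ½κε₀E² = ½ × 6.70 × 8.85×10⁻¹² × (8.23×10³)² = 2.01×10⁻³ J/m³.

2.01 mJ/m³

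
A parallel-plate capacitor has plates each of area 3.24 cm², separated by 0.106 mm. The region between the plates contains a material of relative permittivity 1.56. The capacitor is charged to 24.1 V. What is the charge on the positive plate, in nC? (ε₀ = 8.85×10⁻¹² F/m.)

1.02 nC

A = 3.24 cm² = 3.24×10⁻⁴ m².
C = κε₀A/d = 1.56 × 8.85×10⁻¹² × 3.24×10⁻⁴ / 1.06×10⁻⁴ = 4.22×10⁻¹¹ F.
Q = CV = 4.22×10⁻¹¹ × 24.1 = 1.02×10⁻⁹ C.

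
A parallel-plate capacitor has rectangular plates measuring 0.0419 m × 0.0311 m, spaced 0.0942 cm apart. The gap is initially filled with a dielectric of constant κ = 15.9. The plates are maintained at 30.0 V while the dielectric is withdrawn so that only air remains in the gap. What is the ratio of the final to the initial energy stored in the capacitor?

Battery connected ⇒ V is held fixed.
C₂ = 0.0629 C₁ and U = ½CV², so U₂/U₁ = C₂/C₁ = 0.0629.

0.0629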